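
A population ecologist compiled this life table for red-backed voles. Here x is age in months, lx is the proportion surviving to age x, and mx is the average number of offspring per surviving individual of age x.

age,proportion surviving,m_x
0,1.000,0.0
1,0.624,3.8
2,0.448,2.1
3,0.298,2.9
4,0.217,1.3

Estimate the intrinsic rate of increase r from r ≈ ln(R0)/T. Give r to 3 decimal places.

0.836

R0 = Σ lx·mx = 0 + 2.3712 + 0.9408 + 0.8642 + 0.2821 = 4.4583
Σ x·lx·mx = 7.9738; T = 7.9738/4.4583 = 1.78853…
r ≈ ln(R0)/T = ln(4.4583)/1.78853… = 0.83575… → 0.836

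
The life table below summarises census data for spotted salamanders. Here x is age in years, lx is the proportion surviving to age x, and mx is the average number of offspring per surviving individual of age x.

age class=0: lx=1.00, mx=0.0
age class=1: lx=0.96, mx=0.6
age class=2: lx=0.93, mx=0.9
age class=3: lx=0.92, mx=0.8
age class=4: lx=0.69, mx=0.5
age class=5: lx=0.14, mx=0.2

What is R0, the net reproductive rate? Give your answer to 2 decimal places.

2.52

lx·mx by age: 0, 0.576, 0.837, 0.736, 0.345, 0.028
R0 = Σ lx·mx = 2.522 → 2.52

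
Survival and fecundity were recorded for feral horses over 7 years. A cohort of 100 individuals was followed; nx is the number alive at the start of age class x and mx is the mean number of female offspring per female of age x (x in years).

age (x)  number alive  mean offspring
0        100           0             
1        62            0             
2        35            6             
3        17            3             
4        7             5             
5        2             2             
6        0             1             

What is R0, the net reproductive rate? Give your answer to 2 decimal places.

3.00

lx = nx/n0 = nx/100: 1, 0.62, 0.35, 0.17, 0.07, 0.02, 0
lx·mx by age: 0, 0, 2.1, 0.51, 0.35, 0.04, 0
R0 = Σ lx·mx = 3 → 3.00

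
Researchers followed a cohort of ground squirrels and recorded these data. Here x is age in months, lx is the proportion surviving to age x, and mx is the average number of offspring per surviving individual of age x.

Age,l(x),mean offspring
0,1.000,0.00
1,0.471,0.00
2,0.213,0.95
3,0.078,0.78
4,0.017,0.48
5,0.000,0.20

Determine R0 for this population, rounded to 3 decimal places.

0.271

lx·mx by age: 0, 0, 0.20235, 0.06084, 0.00816, 0
R0 = Σ lx·mx = 0.27135 → 0.271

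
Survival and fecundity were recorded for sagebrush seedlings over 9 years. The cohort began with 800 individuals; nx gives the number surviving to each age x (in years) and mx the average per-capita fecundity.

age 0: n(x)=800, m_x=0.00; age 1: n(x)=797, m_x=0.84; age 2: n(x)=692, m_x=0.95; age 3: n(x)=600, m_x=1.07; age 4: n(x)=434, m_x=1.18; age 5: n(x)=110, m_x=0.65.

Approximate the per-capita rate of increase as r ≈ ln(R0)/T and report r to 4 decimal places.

0.4689

lx = nx/n0 = nx/800: 1, 0.99625, 0.865, 0.75, 0.5425, 0.1375
R0 = Σ lx·mx = 0 + 0.83685… + 0.82175 + 0.8025 + 0.64015… + 0.08938… = 3.190625…
Σ x·lx·mx = 7.895325…; T = 7.895325…/3.190625… = 2.47454…
r ≈ ln(R0)/T = ln(3.190625…)/2.47454… = 0.468862… → 0.4689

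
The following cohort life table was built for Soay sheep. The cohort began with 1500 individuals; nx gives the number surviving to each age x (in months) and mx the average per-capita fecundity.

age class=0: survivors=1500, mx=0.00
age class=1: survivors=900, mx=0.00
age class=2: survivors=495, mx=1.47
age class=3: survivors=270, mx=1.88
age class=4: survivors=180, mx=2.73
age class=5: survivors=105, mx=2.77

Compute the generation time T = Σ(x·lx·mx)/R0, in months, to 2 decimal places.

3.17

lx = nx/n0 = nx/1500: 1, 0.6, 0.33, 0.18, 0.12, 0.07
lx·mx: 0, 0, 0.4851, 0.3384, 0.3276, 0.1939 → R0 = 1.345
x·lx·mx: 0, 0, 0.9702, 1.0152, 1.3104, 0.9695 → Σ = 4.2653
T = 4.2653 / 1.345 = 3.171227… → 3.17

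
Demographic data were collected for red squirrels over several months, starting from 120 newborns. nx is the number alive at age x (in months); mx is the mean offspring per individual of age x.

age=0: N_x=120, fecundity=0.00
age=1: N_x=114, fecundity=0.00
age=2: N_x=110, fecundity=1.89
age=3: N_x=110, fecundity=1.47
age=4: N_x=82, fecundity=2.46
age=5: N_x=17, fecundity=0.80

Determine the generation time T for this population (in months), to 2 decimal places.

3.04

lx = nx/n0 = nx/120: 1, 0.95, 0.91667…, 0.91667…, 0.68333…, 0.14167…
lx·mx: 0, 0, 1.7325…, 1.3475…, 1.681…, 0.113333… → R0 = 4.874333…
x·lx·mx: 0, 0, 3.465…, 4.0425…, 6.724…, 0.566667… → Σ = 14.798167…
T = 14.798167… / 4.874333… = 3.035937… → 3.04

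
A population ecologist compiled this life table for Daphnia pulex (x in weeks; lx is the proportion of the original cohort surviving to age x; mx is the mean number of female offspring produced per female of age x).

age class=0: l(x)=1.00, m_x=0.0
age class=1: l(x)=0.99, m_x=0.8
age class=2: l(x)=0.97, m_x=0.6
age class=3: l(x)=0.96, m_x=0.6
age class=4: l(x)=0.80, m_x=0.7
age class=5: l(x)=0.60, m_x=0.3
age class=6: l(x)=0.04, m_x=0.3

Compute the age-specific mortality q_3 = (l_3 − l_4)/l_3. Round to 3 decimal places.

q_3 = (l_3 − l_4) / l_3 = (0.96 − 0.8) / 0.96
     = 0.16 / 0.96 = 0.166667… → 0.167

0.167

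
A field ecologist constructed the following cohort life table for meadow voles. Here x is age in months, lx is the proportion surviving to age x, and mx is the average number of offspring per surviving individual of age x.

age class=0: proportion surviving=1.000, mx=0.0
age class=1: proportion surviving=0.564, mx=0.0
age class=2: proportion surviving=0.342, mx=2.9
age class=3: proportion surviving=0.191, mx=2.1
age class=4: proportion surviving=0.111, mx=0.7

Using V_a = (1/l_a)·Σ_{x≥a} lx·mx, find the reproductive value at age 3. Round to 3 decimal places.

2.507

lx·mx for x ≥ 3: 0.4011, 0.0777 → sum = 0.4788
V_3 = 0.4788 / l_3 = 0.4788 / 0.191 = 2.506806… → 2.507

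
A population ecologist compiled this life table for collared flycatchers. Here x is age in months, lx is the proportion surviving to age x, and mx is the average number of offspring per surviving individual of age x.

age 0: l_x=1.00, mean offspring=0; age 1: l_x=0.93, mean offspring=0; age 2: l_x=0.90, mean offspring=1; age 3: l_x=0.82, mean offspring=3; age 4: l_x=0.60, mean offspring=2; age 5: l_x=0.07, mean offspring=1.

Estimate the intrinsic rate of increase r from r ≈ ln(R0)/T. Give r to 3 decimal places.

R0 = Σ lx·mx = 0 + 0 + 0.9 + 2.46 + 1.2 + 0.07 = 4.63
Σ x·lx·mx = 14.33; T = 14.33/4.63 = 3.09503…
r ≈ ln(R0)/T = ln(4.63)/3.09503… = 0.49517… → 0.495

0.495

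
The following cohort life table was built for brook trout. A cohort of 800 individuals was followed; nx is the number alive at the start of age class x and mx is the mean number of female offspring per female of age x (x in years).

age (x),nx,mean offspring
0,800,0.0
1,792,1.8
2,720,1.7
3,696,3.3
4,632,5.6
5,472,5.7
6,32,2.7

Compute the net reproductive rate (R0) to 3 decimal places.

14.078

lx = nx/n0 = nx/800: 1, 0.99, 0.9, 0.87, 0.79, 0.59, 0.04
lx·mx by age: 0, 1.782, 1.53, 2.871, 4.424, 3.363, 0.108
R0 = Σ lx·mx = 14.078 → 14.078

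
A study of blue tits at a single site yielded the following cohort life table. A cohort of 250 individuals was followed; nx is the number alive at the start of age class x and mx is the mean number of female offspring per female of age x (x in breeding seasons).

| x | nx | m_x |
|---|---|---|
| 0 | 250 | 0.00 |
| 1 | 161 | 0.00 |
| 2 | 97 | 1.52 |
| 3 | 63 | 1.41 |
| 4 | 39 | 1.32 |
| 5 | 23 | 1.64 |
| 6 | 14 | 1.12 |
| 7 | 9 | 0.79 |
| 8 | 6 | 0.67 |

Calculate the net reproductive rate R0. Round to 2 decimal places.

lx = nx/n0 = nx/250: 1, 0.644, 0.388, 0.252, 0.156, 0.092, 0.056, 0.036, 0.024
lx·mx by age: 0, 0, 0.58976, 0.35532, 0.20592, 0.15088, 0.06272, 0.02844, 0.01608
R0 = Σ lx·mx = 1.40912 → 1.41

1.41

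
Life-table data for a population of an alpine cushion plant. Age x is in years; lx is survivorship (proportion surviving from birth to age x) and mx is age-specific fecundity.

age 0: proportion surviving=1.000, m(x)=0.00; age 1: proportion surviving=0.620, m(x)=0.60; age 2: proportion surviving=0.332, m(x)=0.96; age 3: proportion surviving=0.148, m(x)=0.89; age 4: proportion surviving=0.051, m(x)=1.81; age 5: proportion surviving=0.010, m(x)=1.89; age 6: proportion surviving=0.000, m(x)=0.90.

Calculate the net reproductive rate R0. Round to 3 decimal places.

0.934

lx·mx by age: 0, 0.372, 0.31872, 0.13172, 0.09231, 0.0189, 0
R0 = Σ lx·mx = 0.93365 → 0.934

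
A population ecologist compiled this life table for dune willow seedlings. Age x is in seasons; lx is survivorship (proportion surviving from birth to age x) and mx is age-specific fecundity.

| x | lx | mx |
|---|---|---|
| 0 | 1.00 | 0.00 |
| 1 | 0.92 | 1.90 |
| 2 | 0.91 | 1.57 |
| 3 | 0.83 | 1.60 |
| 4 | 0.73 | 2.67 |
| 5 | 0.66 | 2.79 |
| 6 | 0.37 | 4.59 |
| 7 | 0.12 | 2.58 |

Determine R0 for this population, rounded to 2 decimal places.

10.30

lx·mx by age: 0, 1.748, 1.4287, 1.328, 1.9491, 1.8414, 1.6983, 0.3096
R0 = Σ lx·mx = 10.3031 → 10.30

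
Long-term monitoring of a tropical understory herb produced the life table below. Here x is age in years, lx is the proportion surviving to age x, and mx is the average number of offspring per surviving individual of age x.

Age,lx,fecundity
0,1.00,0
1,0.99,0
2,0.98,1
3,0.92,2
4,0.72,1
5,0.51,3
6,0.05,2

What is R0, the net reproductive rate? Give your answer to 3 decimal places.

5.170

lx·mx by age: 0, 0, 0.98, 1.84, 0.72, 1.53, 0.1
R0 = Σ lx·mx = 5.17 → 5.170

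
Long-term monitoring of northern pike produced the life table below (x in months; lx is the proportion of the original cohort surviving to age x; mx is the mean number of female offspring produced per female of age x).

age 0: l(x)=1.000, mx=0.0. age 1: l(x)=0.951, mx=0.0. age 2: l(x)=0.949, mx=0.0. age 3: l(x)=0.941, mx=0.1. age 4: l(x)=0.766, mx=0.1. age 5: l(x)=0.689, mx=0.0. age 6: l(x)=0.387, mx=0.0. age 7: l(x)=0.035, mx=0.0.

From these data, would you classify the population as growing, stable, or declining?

declining

R0 = Σ lx·mx = 0 + 0 + 0 + 0.0941 + 0.0766 + 0 + 0 + 0 = 0.1707
R0 < 1, so the population is declining.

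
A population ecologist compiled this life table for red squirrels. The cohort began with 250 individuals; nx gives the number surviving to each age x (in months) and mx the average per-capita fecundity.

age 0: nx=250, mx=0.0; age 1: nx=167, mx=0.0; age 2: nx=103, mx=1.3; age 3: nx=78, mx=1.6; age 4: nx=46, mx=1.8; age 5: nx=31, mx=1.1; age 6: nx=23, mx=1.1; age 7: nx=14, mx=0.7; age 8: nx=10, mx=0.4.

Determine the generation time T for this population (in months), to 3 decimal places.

lx = nx/n0 = nx/250: 1, 0.668, 0.412, 0.312, 0.184, 0.124, 0.092, 0.056, 0.04
lx·mx: 0, 0, 0.5356, 0.4992, 0.3312, 0.1364, 0.1012, 0.0392, 0.016 → R0 = 1.6588
x·lx·mx: 0, 0, 1.0712, 1.4976, 1.3248, 0.682, 0.6072, 0.2744, 0.128 → Σ = 5.5852
T = 5.5852 / 1.6588 = 3.367012… → 3.367

3.367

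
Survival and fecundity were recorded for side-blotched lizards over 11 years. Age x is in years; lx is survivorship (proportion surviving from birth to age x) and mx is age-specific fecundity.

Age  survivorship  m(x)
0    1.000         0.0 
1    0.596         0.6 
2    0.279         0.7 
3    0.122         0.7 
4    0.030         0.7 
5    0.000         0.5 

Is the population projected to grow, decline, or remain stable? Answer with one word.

R0 = Σ lx·mx = 0 + 0.3576 + 0.1953 + 0.0854 + 0.021 + 0 = 0.6593
R0 < 1, so the population is declining.

declining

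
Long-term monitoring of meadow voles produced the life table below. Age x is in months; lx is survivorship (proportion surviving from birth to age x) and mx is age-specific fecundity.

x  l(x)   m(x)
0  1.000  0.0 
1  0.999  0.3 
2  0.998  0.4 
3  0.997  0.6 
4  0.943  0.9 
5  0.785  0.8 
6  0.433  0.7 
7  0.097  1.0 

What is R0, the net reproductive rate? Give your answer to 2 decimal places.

3.17

lx·mx by age: 0, 0.2997, 0.3992, 0.5982, 0.8487, 0.628, 0.3031, 0.097
R0 = Σ lx·mx = 3.1739 → 3.17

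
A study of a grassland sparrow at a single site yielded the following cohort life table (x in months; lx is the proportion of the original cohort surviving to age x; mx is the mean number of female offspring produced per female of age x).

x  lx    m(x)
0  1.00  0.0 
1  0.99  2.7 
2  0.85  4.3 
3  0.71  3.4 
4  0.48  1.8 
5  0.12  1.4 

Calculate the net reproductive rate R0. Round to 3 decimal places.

9.774

lx·mx by age: 0, 2.673, 3.655, 2.414, 0.864, 0.168
R0 = Σ lx·mx = 9.774 → 9.774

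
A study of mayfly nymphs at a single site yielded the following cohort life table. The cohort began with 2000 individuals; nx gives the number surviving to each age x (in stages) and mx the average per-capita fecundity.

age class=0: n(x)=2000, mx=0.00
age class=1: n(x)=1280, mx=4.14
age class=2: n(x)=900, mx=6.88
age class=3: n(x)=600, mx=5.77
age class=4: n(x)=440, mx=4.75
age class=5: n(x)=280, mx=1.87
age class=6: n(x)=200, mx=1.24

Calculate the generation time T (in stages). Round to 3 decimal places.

2.275

lx = nx/n0 = nx/2000: 1, 0.64, 0.45, 0.3, 0.22, 0.14, 0.1
lx·mx: 0, 2.6496, 3.096, 1.731, 1.045, 0.2618, 0.124 → R0 = 8.9074
x·lx·mx: 0, 2.6496, 6.192, 5.193, 4.18, 1.309, 0.744 → Σ = 20.2676
T = 20.2676 / 8.9074 = 2.275367… → 2.275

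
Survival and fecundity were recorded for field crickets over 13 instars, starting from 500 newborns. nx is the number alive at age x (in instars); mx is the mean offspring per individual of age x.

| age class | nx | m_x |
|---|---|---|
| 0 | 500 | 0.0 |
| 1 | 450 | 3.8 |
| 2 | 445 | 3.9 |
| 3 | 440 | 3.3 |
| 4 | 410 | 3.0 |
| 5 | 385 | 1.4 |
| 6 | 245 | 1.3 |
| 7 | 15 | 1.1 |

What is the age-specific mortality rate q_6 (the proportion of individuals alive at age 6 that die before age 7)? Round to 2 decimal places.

0.94

lx = nx/n0 = nx/500: 1, 0.9, 0.89, 0.88, 0.82, 0.77, 0.49, 0.03
q_6 = (l_6 − l_7) / l_6 = (0.49 − 0.03) / 0.49
     = 0.46 / 0.49 = 0.938776… → 0.94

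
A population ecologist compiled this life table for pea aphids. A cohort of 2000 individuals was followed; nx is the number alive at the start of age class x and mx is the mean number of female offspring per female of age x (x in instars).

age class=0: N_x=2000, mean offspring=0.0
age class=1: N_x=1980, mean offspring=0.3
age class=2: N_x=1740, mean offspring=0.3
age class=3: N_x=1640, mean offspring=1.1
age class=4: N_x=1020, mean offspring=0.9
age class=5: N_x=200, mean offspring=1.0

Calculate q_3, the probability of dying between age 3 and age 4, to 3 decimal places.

0.378

lx = nx/n0 = nx/2000: 1, 0.99, 0.87, 0.82, 0.51, 0.1
q_3 = (l_3 − l_4) / l_3 = (0.82 − 0.51) / 0.82
     = 0.31 / 0.82 = 0.378049… → 0.378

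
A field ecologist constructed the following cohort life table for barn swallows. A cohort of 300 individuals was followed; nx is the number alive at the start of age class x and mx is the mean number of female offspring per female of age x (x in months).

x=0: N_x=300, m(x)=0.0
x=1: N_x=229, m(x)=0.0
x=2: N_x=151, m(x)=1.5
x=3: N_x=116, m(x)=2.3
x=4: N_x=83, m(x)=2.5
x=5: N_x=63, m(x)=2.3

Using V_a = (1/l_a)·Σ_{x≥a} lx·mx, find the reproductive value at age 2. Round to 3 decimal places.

lx = nx/n0 = nx/300: 1, 0.76333…, 0.50333…, 0.38667…, 0.27667…, 0.21
lx·mx for x ≥ 2: 0.755…, 0.889333…, 0.691667…, 0.483 → sum = 2.819…
V_2 = 2.819… / l_2 = 2.819… / 0.503333… = 5.600662… → 5.601

5.601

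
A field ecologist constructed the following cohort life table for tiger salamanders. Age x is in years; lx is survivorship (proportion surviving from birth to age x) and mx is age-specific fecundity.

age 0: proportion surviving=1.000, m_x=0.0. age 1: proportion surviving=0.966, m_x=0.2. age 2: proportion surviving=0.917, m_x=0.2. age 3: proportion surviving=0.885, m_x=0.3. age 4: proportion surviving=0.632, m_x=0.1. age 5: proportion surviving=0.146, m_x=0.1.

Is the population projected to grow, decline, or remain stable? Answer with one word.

R0 = Σ lx·mx = 0 + 0.1932 + 0.1834 + 0.2655 + 0.0632 + 0.0146 = 0.7199
R0 < 1, so the population is declining.

declining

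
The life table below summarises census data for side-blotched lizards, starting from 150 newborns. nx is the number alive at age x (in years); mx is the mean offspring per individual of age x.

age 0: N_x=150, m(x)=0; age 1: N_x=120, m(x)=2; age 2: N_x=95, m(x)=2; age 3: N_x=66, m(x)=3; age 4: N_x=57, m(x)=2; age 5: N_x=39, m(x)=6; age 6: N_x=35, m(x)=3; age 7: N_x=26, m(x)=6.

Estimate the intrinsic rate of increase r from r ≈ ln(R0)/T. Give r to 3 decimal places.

lx = nx/n0 = nx/150: 1, 0.8, 0.63333…, 0.44, 0.38, 0.26, 0.23333…, 0.17333…
R0 = Σ lx·mx = 0 + 1.6 + 1.26667… + 1.32 + 0.76 + 1.56 + 0.7… + 1.04… = 8.246667…
Σ x·lx·mx = 30.413333…; T = 30.413333…/8.246667… = 3.68795…
r ≈ ln(R0)/T = ln(8.246667…)/3.68795… = 0.57208… → 0.572

0.572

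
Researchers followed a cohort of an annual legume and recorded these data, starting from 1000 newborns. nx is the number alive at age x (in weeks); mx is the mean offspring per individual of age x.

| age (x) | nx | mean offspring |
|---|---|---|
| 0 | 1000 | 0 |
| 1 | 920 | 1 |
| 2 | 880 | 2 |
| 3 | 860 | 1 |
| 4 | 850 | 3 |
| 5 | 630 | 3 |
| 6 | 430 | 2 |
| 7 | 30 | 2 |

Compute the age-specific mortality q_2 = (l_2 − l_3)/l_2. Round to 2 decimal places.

lx = nx/n0 = nx/1000: 1, 0.92, 0.88, 0.86, 0.85, 0.63, 0.43, 0.03
q_2 = (l_2 − l_3) / l_2 = (0.88 − 0.86) / 0.88
     = 0.02 / 0.88 = 0.022727… → 0.02

0.02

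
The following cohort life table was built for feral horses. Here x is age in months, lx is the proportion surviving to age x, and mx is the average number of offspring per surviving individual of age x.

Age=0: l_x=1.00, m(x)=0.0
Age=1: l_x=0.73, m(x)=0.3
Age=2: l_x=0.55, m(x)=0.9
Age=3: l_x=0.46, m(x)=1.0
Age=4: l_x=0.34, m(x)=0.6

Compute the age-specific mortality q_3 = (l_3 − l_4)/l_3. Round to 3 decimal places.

q_3 = (l_3 − l_4) / l_3 = (0.46 − 0.34) / 0.46
     = 0.12 / 0.46 = 0.26087… → 0.261

0.261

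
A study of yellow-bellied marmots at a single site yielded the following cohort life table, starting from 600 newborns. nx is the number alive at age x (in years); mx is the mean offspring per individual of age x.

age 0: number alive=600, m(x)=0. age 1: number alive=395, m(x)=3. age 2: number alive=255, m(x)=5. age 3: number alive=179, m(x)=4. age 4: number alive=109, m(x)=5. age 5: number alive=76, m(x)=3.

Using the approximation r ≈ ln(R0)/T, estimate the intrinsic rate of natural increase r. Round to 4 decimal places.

0.8085

lx = nx/n0 = nx/600: 1, 0.65833…, 0.425, 0.29833…, 0.18167…, 0.12667…
R0 = Σ lx·mx = 0 + 1.975… + 2.125 + 1.19333… + 0.90833… + 0.38… = 6.581667…
Σ x·lx·mx = 15.338333…; T = 15.338333…/6.581667… = 2.33046…
r ≈ ln(R0)/T = ln(6.581667…)/2.33046… = 0.808546… → 0.8085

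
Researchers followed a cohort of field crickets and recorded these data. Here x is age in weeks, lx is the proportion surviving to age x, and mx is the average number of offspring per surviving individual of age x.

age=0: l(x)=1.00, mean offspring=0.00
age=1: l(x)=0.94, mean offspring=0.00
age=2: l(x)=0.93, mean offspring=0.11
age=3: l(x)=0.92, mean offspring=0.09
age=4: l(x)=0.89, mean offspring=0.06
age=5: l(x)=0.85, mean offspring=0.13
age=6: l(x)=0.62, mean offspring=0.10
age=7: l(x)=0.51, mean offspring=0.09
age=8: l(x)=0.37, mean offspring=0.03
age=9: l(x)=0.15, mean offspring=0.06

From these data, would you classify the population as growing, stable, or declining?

declining

R0 = Σ lx·mx = 0 + 0 + 0.1023 + 0.0828 + 0.0534 + 0.1105 + 0.062 + 0.0459 + 0.0111 + 0.009 = 0.477
R0 < 1, so the population is declining.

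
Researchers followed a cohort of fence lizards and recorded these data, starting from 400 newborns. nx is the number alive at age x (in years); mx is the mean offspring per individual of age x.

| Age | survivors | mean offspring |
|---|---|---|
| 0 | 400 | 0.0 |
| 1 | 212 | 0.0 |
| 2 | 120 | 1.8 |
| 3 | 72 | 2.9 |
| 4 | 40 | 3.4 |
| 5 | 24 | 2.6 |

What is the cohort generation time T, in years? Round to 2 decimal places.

3.07

lx = nx/n0 = nx/400: 1, 0.53, 0.3, 0.18, 0.1, 0.06
lx·mx: 0, 0, 0.54, 0.522, 0.34, 0.156 → R0 = 1.558
x·lx·mx: 0, 0, 1.08, 1.566, 1.36, 0.78 → Σ = 4.786
T = 4.786 / 1.558 = 3.071887… → 3.07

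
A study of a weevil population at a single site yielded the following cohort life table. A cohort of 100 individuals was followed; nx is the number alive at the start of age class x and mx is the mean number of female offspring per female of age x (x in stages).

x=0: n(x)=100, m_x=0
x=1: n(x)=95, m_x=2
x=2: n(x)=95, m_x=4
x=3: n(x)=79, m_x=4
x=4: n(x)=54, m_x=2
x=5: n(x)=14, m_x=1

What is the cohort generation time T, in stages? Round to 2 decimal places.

lx = nx/n0 = nx/100: 1, 0.95, 0.95, 0.79, 0.54, 0.14
lx·mx: 0, 1.9, 3.8, 3.16, 1.08, 0.14 → R0 = 10.08
x·lx·mx: 0, 1.9, 7.6, 9.48, 4.32, 0.7 → Σ = 24
T = 24 / 10.08 = 2.380952… → 2.38

2.38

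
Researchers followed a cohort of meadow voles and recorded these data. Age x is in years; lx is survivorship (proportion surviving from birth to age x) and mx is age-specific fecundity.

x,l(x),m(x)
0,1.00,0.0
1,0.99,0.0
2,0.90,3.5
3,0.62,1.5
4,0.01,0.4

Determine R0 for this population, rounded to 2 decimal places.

lx·mx by age: 0, 0, 3.15, 0.93, 0.004
R0 = Σ lx·mx = 4.084 → 4.08

4.08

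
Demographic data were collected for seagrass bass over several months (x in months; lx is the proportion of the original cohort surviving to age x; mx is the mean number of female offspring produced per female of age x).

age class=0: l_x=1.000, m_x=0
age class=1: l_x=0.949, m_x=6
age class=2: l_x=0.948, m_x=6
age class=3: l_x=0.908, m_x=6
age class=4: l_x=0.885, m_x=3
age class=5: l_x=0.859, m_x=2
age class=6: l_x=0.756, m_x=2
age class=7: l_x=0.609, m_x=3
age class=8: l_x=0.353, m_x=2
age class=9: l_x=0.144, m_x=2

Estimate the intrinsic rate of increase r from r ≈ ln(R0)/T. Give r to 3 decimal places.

R0 = Σ lx·mx = 0 + 5.694 + 5.688 + 5.448 + 2.655 + 1.718 + 1.512 + 1.827 + 0.706 + 0.288 = 25.536
Σ x·lx·mx = 82.725; T = 82.725/25.536 = 3.23954…
r ≈ ln(R0)/T = ln(25.536)/3.23954… = 1.00017… → 1.000

1.000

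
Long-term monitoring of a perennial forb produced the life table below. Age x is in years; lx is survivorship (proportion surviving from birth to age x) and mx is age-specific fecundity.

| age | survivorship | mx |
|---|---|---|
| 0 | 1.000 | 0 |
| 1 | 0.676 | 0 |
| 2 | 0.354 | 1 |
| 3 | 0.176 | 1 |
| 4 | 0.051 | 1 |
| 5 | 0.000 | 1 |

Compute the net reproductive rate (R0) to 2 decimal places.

lx·mx by age: 0, 0, 0.354, 0.176, 0.051, 0
R0 = Σ lx·mx = 0.581 → 0.58

0.58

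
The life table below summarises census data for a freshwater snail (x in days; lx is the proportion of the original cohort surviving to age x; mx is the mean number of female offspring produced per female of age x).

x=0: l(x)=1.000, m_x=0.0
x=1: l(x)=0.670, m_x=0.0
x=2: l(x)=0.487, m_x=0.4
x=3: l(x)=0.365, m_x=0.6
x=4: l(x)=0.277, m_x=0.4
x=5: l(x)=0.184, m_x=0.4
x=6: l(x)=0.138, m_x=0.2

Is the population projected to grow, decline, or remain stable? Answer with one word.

R0 = Σ lx·mx = 0 + 0 + 0.1948 + 0.219 + 0.1108 + 0.0736 + 0.0276 = 0.6258
R0 < 1, so the population is declining.

declining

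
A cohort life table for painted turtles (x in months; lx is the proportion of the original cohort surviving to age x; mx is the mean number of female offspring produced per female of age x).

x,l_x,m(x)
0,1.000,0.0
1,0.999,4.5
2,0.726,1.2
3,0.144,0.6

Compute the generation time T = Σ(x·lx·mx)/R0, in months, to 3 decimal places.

lx·mx: 0, 4.4955, 0.8712, 0.0864 → R0 = 5.4531
x·lx·mx: 0, 4.4955, 1.7424, 0.2592 → Σ = 6.4971
T = 6.4971 / 5.4531 = 1.191451… → 1.191

1.191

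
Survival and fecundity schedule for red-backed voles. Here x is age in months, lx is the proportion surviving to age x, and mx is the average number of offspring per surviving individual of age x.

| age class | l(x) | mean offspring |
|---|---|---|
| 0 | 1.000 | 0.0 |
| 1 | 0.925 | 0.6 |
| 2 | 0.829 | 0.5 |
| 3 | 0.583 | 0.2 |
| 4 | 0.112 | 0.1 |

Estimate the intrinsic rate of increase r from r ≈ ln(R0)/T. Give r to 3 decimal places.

R0 = Σ lx·mx = 0 + 0.555 + 0.4145 + 0.1166 + 0.0112 = 1.0973
Σ x·lx·mx = 1.7786; T = 1.7786/1.0973 = 1.62089…
r ≈ ln(R0)/T = ln(1.0973)/1.62089… = 0.05729… → 0.057

0.057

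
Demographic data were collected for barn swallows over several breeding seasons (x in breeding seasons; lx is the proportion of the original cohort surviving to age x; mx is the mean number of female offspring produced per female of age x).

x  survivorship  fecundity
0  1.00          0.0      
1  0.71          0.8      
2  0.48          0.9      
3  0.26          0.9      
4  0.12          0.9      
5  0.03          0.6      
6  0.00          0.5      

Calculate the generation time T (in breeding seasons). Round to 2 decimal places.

lx·mx: 0, 0.568, 0.432, 0.234, 0.108, 0.018, 0 → R0 = 1.36
x·lx·mx: 0, 0.568, 0.864, 0.702, 0.432, 0.09, 0 → Σ = 2.656
T = 2.656 / 1.36 = 1.952941… → 1.95

1.95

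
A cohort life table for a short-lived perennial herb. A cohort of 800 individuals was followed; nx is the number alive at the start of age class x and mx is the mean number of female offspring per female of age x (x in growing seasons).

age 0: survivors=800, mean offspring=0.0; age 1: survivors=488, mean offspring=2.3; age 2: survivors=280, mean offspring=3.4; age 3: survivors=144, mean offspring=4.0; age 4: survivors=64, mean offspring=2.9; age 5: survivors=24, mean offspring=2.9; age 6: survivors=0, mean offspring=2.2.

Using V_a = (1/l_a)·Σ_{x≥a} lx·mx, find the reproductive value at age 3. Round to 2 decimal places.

5.77

lx = nx/n0 = nx/800: 1, 0.61, 0.35, 0.18, 0.08, 0.03, 0
lx·mx for x ≥ 3: 0.72, 0.232, 0.087, 0 → sum = 1.039
V_3 = 1.039 / l_3 = 1.039 / 0.18 = 5.772222… → 5.77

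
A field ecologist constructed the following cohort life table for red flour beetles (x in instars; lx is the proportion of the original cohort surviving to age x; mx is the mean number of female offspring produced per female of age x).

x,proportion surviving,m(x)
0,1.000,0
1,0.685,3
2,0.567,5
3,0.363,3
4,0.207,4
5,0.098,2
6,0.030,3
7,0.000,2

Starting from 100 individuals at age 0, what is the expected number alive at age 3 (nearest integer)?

36

Expected survivors = N0 · l_3 = 100 × 0.363 = 36.3 → 36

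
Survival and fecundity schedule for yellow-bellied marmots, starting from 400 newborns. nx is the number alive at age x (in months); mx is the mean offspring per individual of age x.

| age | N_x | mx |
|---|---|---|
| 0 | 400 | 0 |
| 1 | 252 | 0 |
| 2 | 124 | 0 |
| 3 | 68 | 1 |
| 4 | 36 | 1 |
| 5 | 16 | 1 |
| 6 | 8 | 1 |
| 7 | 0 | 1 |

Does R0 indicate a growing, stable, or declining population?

lx = nx/n0 = nx/400: 1, 0.63, 0.31, 0.17, 0.09, 0.04, 0.02, 0
R0 = Σ lx·mx = 0 + 0 + 0 + 0.17 + 0.09 + 0.04 + 0.02 + 0 = 0.32
R0 < 1, so the population is declining.

declining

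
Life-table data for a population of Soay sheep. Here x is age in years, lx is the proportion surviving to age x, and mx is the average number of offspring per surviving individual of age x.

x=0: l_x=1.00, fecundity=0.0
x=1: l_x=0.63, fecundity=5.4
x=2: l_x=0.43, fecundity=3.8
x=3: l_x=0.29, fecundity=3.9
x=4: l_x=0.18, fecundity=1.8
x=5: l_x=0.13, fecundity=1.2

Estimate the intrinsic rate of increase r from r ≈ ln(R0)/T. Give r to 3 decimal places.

R0 = Σ lx·mx = 0 + 3.402 + 1.634 + 1.131 + 0.324 + 0.156 = 6.647
Σ x·lx·mx = 12.139; T = 12.139/6.647 = 1.82624…
r ≈ ln(R0)/T = ln(6.647)/1.82624… = 1.0372… → 1.037

1.037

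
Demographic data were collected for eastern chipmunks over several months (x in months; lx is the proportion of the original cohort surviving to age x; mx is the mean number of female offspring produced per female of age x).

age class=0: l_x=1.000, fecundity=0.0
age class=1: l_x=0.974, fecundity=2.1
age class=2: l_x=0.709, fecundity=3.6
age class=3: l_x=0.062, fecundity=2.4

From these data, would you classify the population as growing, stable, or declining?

growing

R0 = Σ lx·mx = 0 + 2.0454 + 2.5524 + 0.1488 = 4.7466
R0 > 1, so the population is growing.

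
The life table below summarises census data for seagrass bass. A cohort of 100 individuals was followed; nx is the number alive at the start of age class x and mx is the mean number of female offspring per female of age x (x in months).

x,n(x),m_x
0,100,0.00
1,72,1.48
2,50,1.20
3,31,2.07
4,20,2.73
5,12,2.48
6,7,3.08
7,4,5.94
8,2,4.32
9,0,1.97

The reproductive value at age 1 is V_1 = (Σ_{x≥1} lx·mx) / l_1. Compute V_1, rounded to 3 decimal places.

5.126

lx = nx/n0 = nx/100: 1, 0.72, 0.5, 0.31, 0.2, 0.12, 0.07, 0.04, 0.02, 0
lx·mx for x ≥ 1: 1.0656, 0.6, 0.6417, 0.546, 0.2976, 0.2156, 0.2376, 0.0864, 0 → sum = 3.6905
V_1 = 3.6905 / l_1 = 3.6905 / 0.72 = 5.125694… → 5.126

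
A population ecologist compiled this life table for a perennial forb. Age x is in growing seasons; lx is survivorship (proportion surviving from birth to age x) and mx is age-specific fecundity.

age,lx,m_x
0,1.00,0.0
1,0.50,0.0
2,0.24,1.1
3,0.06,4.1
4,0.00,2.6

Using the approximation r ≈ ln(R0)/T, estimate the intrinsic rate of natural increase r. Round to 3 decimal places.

-0.271

R0 = Σ lx·mx = 0 + 0 + 0.264 + 0.246 + 0 = 0.51
Σ x·lx·mx = 1.266; T = 1.266/0.51 = 2.48235…
r ≈ ln(R0)/T = ln(0.51)/2.48235… = -0.27125… → -0.271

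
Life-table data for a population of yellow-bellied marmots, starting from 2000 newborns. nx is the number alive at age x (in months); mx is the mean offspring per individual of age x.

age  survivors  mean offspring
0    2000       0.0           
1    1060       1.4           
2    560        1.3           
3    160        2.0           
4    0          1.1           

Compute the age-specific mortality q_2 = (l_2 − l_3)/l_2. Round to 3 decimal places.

lx = nx/n0 = nx/2000: 1, 0.53, 0.28, 0.08, 0
q_2 = (l_2 − l_3) / l_2 = (0.28 − 0.08) / 0.28
     = 0.2 / 0.28 = 0.714286… → 0.714

0.714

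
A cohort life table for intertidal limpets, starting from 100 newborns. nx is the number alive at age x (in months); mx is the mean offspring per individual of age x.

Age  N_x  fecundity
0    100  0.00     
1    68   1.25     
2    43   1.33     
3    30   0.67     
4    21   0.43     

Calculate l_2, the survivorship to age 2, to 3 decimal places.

l_2 = n_2/n_0 = 43/100 = 0.43 → 0.430

0.430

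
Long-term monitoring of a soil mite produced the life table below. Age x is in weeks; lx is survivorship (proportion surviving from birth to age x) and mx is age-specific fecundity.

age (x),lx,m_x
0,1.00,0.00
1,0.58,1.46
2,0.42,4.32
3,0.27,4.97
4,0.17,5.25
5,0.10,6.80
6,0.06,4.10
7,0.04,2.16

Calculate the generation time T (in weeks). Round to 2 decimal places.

2.97

lx·mx: 0, 0.8468, 1.8144, 1.3419, 0.8925, 0.68, 0.246, 0.0864 → R0 = 5.908
x·lx·mx: 0, 0.8468, 3.6288, 4.0257, 3.57, 3.4, 1.476, 0.6048 → Σ = 17.5521
T = 17.5521 / 5.908 = 2.970904… → 2.97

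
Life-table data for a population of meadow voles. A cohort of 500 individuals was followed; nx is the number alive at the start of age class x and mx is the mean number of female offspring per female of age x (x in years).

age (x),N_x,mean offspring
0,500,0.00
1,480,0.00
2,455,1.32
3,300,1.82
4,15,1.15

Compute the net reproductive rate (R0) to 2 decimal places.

2.33

lx = nx/n0 = nx/500: 1, 0.96, 0.91, 0.6, 0.03
lx·mx by age: 0, 0, 1.2012, 1.092, 0.0345
R0 = Σ lx·mx = 2.3277 → 2.33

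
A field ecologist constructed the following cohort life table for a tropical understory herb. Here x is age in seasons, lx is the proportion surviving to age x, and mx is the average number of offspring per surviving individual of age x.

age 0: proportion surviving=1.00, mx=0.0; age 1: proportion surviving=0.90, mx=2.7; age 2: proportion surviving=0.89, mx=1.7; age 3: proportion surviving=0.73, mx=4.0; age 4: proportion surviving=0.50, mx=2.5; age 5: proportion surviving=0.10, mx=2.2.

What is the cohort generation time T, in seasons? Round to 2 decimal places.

lx·mx: 0, 2.43, 1.513, 2.92, 1.25, 0.22 → R0 = 8.333
x·lx·mx: 0, 2.43, 3.026, 8.76, 5, 1.1 → Σ = 20.316
T = 20.316 / 8.333 = 2.438018… → 2.44

2.44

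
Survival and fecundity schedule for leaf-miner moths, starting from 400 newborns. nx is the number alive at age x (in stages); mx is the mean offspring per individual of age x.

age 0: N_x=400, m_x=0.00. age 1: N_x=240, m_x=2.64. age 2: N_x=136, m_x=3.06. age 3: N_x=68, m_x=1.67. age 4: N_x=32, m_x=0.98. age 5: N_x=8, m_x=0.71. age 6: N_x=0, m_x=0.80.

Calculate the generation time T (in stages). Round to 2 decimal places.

1.63

lx = nx/n0 = nx/400: 1, 0.6, 0.34, 0.17, 0.08, 0.02, 0
lx·mx: 0, 1.584, 1.0404, 0.2839, 0.0784, 0.0142, 0 → R0 = 3.0009
x·lx·mx: 0, 1.584, 2.0808, 0.8517, 0.3136, 0.071, 0 → Σ = 4.9011
T = 4.9011 / 3.0009 = 1.63321… → 1.63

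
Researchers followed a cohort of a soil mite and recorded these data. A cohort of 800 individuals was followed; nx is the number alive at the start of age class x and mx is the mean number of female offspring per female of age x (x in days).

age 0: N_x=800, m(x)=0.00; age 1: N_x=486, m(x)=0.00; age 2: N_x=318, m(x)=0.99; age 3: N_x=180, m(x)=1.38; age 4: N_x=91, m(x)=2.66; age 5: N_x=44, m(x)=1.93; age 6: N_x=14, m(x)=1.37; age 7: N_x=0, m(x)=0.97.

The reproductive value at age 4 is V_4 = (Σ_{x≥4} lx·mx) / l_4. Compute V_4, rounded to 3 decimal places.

3.804

lx = nx/n0 = nx/800: 1, 0.6075, 0.3975, 0.225, 0.11375, 0.055, 0.0175, 0
lx·mx for x ≥ 4: 0.302575…, 0.10615, 0.023975, 0 → sum = 0.4327…
V_4 = 0.4327… / l_4 = 0.4327… / 0.11375 = 3.803956… → 3.804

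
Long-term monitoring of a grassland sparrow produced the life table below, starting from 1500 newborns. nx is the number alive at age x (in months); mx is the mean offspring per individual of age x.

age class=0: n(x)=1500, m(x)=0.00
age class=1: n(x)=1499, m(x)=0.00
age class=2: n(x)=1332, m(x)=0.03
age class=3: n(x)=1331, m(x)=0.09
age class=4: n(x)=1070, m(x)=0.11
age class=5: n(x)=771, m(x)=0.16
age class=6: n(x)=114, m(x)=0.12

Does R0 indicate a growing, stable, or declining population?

lx = nx/n0 = nx/1500: 1, 0.99933…, 0.888, 0.88733…, 0.71333…, 0.514, 0.076
R0 = Σ lx·mx = 0 + 0 + 0.02664 + 0.07986… + 0.078467… + 0.08224 + 0.00912 = 0.276327…
R0 < 1, so the population is declining.

declining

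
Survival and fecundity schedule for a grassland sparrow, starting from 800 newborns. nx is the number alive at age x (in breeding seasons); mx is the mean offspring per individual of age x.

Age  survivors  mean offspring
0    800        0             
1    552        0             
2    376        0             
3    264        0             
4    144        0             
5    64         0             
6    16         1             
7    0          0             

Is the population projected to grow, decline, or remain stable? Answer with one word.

declining

lx = nx/n0 = nx/800: 1, 0.69, 0.47, 0.33, 0.18, 0.08, 0.02, 0
R0 = Σ lx·mx = 0 + 0 + 0 + 0 + 0 + 0 + 0.02 + 0 = 0.02
R0 < 1, so the population is declining.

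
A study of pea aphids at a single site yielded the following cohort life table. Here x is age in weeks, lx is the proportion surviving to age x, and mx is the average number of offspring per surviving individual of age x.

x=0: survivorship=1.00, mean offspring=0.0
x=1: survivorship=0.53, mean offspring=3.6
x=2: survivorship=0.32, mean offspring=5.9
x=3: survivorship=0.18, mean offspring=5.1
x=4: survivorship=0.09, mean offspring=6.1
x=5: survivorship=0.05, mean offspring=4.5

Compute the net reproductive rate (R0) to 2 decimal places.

5.49

lx·mx by age: 0, 1.908, 1.888, 0.918, 0.549, 0.225
R0 = Σ lx·mx = 5.488 → 5.49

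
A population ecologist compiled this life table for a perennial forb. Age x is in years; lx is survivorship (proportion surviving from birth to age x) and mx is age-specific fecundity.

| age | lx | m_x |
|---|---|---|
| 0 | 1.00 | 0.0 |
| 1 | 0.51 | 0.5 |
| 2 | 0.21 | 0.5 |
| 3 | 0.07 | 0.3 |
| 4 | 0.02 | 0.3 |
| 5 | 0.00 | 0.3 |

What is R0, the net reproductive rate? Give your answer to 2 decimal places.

lx·mx by age: 0, 0.255, 0.105, 0.021, 0.006, 0
R0 = Σ lx·mx = 0.387 → 0.39

0.39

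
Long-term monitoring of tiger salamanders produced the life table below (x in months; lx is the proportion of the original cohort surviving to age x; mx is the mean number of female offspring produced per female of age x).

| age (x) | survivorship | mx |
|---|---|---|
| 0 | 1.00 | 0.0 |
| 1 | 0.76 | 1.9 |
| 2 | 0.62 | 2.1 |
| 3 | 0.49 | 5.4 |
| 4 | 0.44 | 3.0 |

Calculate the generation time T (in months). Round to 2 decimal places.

2.57

lx·mx: 0, 1.444, 1.302, 2.646, 1.32 → R0 = 6.712
x·lx·mx: 0, 1.444, 2.604, 7.938, 5.28 → Σ = 17.266
T = 17.266 / 6.712 = 2.572408… → 2.57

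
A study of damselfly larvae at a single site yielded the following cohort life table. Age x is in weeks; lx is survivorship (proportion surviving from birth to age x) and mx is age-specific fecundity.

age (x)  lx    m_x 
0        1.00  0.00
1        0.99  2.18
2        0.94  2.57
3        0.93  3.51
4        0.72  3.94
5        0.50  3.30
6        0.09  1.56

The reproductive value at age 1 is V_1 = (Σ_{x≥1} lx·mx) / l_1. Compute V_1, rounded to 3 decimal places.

lx·mx for x ≥ 1: 2.1582, 2.4158, 3.2643, 2.8368, 1.65, 0.1404 → sum = 12.4655
V_1 = 12.4655 / l_1 = 12.4655 / 0.99 = 12.591414… → 12.591

12.591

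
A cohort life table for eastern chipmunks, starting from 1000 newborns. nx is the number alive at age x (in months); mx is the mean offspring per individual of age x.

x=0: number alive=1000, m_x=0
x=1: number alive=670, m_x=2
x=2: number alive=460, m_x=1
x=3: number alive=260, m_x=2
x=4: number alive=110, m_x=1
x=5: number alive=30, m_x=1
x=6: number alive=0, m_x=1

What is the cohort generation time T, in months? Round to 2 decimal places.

1.79

lx = nx/n0 = nx/1000: 1, 0.67, 0.46, 0.26, 0.11, 0.03, 0
lx·mx: 0, 1.34, 0.46, 0.52, 0.11, 0.03, 0 → R0 = 2.46
x·lx·mx: 0, 1.34, 0.92, 1.56, 0.44, 0.15, 0 → Σ = 4.41
T = 4.41 / 2.46 = 1.792683… → 1.79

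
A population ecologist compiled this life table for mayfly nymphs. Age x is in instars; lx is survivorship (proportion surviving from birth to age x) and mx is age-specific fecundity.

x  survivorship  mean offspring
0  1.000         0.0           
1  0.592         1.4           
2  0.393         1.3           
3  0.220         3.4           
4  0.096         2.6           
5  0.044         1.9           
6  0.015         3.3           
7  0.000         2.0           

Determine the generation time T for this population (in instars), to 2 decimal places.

2.35

lx·mx: 0, 0.8288, 0.5109, 0.748, 0.2496, 0.0836, 0.0495, 0 → R0 = 2.4704
x·lx·mx: 0, 0.8288, 1.0218, 2.244, 0.9984, 0.418, 0.297, 0 → Σ = 5.808
T = 5.808 / 2.4704 = 2.351036… → 2.35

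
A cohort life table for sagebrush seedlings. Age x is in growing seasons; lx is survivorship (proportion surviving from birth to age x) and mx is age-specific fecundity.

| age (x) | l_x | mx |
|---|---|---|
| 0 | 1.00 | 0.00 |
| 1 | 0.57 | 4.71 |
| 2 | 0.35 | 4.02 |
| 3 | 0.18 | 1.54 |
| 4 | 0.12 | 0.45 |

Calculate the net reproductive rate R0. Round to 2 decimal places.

lx·mx by age: 0, 2.6847, 1.407, 0.2772, 0.054
R0 = Σ lx·mx = 4.4229 → 4.42

4.42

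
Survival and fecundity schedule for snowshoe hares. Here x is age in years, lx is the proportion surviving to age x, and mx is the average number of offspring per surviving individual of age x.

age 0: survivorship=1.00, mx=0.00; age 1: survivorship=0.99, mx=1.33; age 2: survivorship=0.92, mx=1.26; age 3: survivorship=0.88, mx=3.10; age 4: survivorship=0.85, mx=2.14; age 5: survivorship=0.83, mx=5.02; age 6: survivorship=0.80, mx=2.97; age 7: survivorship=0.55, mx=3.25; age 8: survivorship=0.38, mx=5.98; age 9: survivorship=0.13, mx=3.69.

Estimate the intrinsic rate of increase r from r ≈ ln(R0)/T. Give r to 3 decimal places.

R0 = Σ lx·mx = 0 + 1.3167 + 1.1592 + 2.728 + 1.819 + 4.1666 + 2.376 + 1.7875 + 2.2724 + 0.4797 = 18.1051
Σ x·lx·mx = 89.1931; T = 89.1931/18.1051 = 4.92641…
r ≈ ln(R0)/T = ln(18.1051)/4.92641… = 0.58789… → 0.588

0.588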